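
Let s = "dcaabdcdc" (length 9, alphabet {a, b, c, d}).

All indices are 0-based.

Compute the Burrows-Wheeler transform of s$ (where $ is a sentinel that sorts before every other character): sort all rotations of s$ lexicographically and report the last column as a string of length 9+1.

ccaadddc$b

rank  rotation    last
    0  $dcaabdcdc  c
    1  aabdcdc$dc  c
    2  abdcdc$dca  a
    3  bdcdc$dcaa  a
    4  c$dcaabdcd  d
    5  caabdcdc$d  d
    6  cdc$dcaabd  d
    7  dc$dcaabdc  c
    8  dcaabdcdc$  $
    9  dcdc$dcaab  b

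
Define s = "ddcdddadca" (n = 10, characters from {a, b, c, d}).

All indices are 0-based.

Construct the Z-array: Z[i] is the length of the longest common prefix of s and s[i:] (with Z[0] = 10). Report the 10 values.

[10, 1, 0, 2, 2, 1, 0, 1, 0, 0]

Z[0]=10
i=1: outside box; Z[1]=1 extend→box=[1,2)
i=2: outside box; Z[2]=0
i=3: outside box; Z[3]=2 extend→box=[3,5)
i=4: min(r-i=1, Z[1]=1)=1; Z[4]=2 extend→box=[4,6)
i=5: min(r-i=1, Z[1]=1)=1; Z[5]=1
i=6: outside box; Z[6]=0
i=7: outside box; Z[7]=1 extend→box=[7,8)
i=8: outside box; Z[8]=0
i=9: outside box; Z[9]=0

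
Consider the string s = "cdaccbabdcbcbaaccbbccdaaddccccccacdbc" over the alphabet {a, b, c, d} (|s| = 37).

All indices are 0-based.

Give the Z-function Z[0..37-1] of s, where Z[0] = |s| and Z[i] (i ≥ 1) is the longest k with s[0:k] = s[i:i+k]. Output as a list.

Z[0]=37
i=1: fresh scan; Z[1]=0
i=2: fresh scan; Z[2]=0
i=3: fresh scan; Z[3]=1 grow→box=[3,4)
i=4: fresh scan; Z[4]=1 grow→box=[4,5)
i=5: fresh scan; Z[5]=0
i=6: fresh scan; Z[6]=0
i=7: fresh scan; Z[7]=0
i=8: fresh scan; Z[8]=0
i=9: fresh scan; Z[9]=1 grow→box=[9,10)
i=10: fresh scan; Z[10]=0
i=11: fresh scan; Z[11]=1 grow→box=[11,12)
i=12: fresh scan; Z[12]=0
i=13: fresh scan; Z[13]=0
i=14: fresh scan; Z[14]=0
i=15: fresh scan; Z[15]=1 grow→box=[15,16)
i=16: fresh scan; Z[16]=1 grow→box=[16,17)
i=17: fresh scan; Z[17]=0
i=18: fresh scan; Z[18]=0
i=19: fresh scan; Z[19]=1 grow→box=[19,20)
i=20: fresh scan; Z[20]=3 grow→box=[20,23)
i=21: min(r-i=2, Z[1]=0)=0; Z[21]=0
i=22: min(r-i=1, Z[2]=0)=0; Z[22]=0
i=23: fresh scan; Z[23]=0
i=24: fresh scan; Z[24]=0
i=25: fresh scan; Z[25]=0
i=26: fresh scan; Z[26]=1 grow→box=[26,27)
i=27: fresh scan; Z[27]=1 grow→box=[27,28)
i=28: fresh scan; Z[28]=1 grow→box=[28,29)
i=29: fresh scan; Z[29]=1 grow→box=[29,30)
i=30: fresh scan; Z[30]=1 grow→box=[30,31)
i=31: fresh scan; Z[31]=1 grow→box=[31,32)
i=32: fresh scan; Z[32]=0
i=33: fresh scan; Z[33]=2 grow→box=[33,35)
i=34: min(r-i=1, Z[1]=0)=0; Z[34]=0
i=35: fresh scan; Z[35]=0
i=36: fresh scan; Z[36]=1 grow→box=[36,37)

[37, 0, 0, 1, 1, 0, 0, 0, 0, 1, 0, 1, 0, 0, 0, 1, 1, 0, 0, 1, 3, 0, 0, 0, 0, 0, 1, 1, 1, 1, 1, 1, 0, 2, 0, 0, 1]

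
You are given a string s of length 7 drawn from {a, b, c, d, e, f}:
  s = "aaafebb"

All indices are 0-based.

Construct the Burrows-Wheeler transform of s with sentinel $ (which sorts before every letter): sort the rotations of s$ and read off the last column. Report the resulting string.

b$aabefa

rank  rotation  last
    0  $aaafebb  b
    1  aaafebb$  $
    2  aafebb$a  a
    3  afebb$aa  a
    4  b$aaafeb  b
    5  bb$aaafe  e
    6  ebb$aaaf  f
    7  febb$aaa  a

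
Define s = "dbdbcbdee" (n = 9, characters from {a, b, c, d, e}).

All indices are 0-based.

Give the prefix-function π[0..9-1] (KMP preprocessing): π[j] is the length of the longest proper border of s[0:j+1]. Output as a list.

π[0] = 0
j=1 s[j]='b': π[1]=0 (border '')
j=2 s[j]='d': π[2]=1 (border 'd')
j=3 s[j]='b': π[3]=2 (border 'db')
j=4 s[j]='c': k: 2→0; π[4]=0 (border '')
j=5 s[j]='b': π[5]=0 (border '')
j=6 s[j]='d': π[6]=1 (border 'd')
j=7 s[j]='e': k: 1→0; π[7]=0 (border '')
j=8 s[j]='e': π[8]=0 (border '')

[0, 0, 1, 2, 0, 0, 1, 0, 0]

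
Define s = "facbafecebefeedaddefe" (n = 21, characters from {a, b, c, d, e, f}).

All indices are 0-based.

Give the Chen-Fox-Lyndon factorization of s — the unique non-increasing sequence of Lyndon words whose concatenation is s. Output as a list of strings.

emit factor 1: 'f' (i=0, period=1)
emit factor 2: 'acbafecebefeedaddefe' (i=1, period=20)

["f", "acbafecebefeedaddefe"]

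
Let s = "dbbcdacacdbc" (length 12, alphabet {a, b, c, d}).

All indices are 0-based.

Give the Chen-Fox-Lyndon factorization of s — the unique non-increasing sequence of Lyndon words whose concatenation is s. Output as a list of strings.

emit factor 1: 'd' (i=0, period=1)
emit factor 2: 'bbcd' (i=1, period=4)
emit factor 3: 'acacdbc' (i=5, period=7)

["d", "bbcd", "acacdbc"]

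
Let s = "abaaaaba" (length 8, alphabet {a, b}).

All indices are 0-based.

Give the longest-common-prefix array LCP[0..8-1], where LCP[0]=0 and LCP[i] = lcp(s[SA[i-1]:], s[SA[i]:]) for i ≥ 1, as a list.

sorted suffixes:
  #0 SA[0]=7  'a'
  #1 SA[1]=2  'aaaaba'
  #2 SA[2]=3  'aaaba'
  #3 SA[3]=4  'aaba'
  #4 SA[4]=5  'aba'
  #5 SA[5]=0  'abaaaaba'
  #6 SA[6]=6  'ba'
  #7 SA[7]=1  'baaaaba'

SA = [7, 2, 3, 4, 5, 0, 6, 1]
[i] adj suffixes → lcp
  [1] 7/2 → 1 ('a')
  [2] 2/3 → 3 ('aaa')
  [3] 3/4 → 2 ('aa')
  [4] 4/5 → 1 ('a')
  [5] 5/0 → 3 ('aba')
  [6] 0/6 → 0 ('')
  [7] 6/1 → 2 ('ba')

[0, 1, 3, 2, 1, 3, 0, 2]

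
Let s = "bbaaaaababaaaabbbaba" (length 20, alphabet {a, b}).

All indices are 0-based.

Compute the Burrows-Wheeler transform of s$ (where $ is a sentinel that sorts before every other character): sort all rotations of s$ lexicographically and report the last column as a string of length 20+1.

rank  rotation               last
    0  $bbaaaaababaaaabbbaba  a
    1  a$bbaaaaababaaaabbbab  b
    2  aaaaababaaaabbbaba$bb  b
    3  aaaababaaaabbbaba$bba  a
    4  aaaabbbaba$bbaaaaabab  b
    5  aaababaaaabbbaba$bbaa  a
    6  aaabbbaba$bbaaaaababa  a
    7  aababaaaabbbaba$bbaaa  a
    8  aabbbaba$bbaaaaababaa  a
    9  aba$bbaaaaababaaaabbb  b
   10  abaaaabbbaba$bbaaaaab  b
   11  ababaaaabbbaba$bbaaaa  a
   12  abbbaba$bbaaaaababaaa  a
   13  ba$bbaaaaababaaaabbba  a
   14  baaaaababaaaabbbaba$b  b
   15  baaaabbbaba$bbaaaaaba  a
   16  baba$bbaaaaababaaaabb  b
   17  babaaaabbbaba$bbaaaaa  a
   18  bbaaaaababaaaabbbaba$  $
   19  bbaba$bbaaaaababaaaab  b
   20  bbbaba$bbaaaaababaaaa  a

abbabaaaabbaaababa$ba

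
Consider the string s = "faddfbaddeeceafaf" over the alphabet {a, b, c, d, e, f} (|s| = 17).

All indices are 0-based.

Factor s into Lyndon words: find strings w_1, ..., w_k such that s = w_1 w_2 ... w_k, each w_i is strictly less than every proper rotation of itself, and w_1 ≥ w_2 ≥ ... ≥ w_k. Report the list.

["f", "addfb", "addeeceafaf"]

emit factor 1: 'f' (i=0, period=1)
emit factor 2: 'addfb' (i=1, period=5)
emit factor 3: 'addeeceafaf' (i=6, period=11)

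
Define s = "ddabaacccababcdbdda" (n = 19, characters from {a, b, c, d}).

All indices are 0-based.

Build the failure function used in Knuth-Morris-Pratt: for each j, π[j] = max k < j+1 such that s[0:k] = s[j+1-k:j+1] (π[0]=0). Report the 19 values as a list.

π[0] = 0
j=1 s[j]='d': π[1]=1 (border 'd')
j=2 s[j]='a': k: 1→0; π[2]=0 (border '')
j=3 s[j]='b': π[3]=0 (border '')
j=4 s[j]='a': π[4]=0 (border '')
j=5 s[j]='a': π[5]=0 (border '')
j=6 s[j]='c': π[6]=0 (border '')
j=7 s[j]='c': π[7]=0 (border '')
j=8 s[j]='c': π[8]=0 (border '')
j=9 s[j]='a': π[9]=0 (border '')
j=10 s[j]='b': π[10]=0 (border '')
j=11 s[j]='a': π[11]=0 (border '')
j=12 s[j]='b': π[12]=0 (border '')
j=13 s[j]='c': π[13]=0 (border '')
j=14 s[j]='d': π[14]=1 (border 'd')
j=15 s[j]='b': k: 1→0; π[15]=0 (border '')
j=16 s[j]='d': π[16]=1 (border 'd')
j=17 s[j]='d': π[17]=2 (border 'dd')
j=18 s[j]='a': π[18]=3 (border 'dda')

[0, 1, 0, 0, 0, 0, 0, 0, 0, 0, 0, 0, 0, 0, 1, 0, 1, 2, 3]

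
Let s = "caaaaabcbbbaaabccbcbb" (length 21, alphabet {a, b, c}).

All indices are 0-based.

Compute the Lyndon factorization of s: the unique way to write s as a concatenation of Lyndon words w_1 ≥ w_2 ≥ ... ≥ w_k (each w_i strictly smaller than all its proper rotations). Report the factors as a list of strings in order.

["c", "aaaaabcbbbaaabccbcbb"]

emit factor 1: 'c' (i=0, period=1)
emit factor 2: 'aaaaabcbbbaaabccbcbb' (i=1, period=20)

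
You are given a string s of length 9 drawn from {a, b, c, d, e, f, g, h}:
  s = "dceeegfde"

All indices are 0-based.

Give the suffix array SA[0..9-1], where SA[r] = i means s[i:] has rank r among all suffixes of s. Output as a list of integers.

rank→(start, suffix):
  0 → (1, 'ceeegfde')
  1 → (0, 'dceeegfde')
  2 → (7, 'de')
  3 → (8, 'e')
  4 → (2, 'eeegfde')
  5 → (3, 'eegfde')
  6 → (4, 'egfde')
  7 → (6, 'fde')
  8 → (5, 'gfde')

[1, 0, 7, 8, 2, 3, 4, 6, 5]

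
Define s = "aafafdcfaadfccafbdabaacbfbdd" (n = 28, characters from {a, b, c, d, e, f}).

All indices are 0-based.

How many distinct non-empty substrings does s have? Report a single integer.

375

rank→(start, suffix):
  0 → (20, 'aacbfbdd')
  1 → (8, 'aadfccafbdabaacbfbdd')
  2 → (0, 'aafafdcfaadfccafbdabaacbfbdd')
  3 → (18, 'abaacbfbdd')
  4 → (21, 'acbfbdd')
  5 → (9, 'adfccafbdabaacbfbdd')
  6 → (1, 'afafdcfaadfccafbdabaacbfbdd')
  7 → (14, 'afbdabaacbfbdd')
  8 → (3, 'afdcfaadfccafbdabaacbfbdd')
  9 → (19, 'baacbfbdd')
  10 → (16, 'bdabaacbfbdd')
  11 → (25, 'bdd')
  12 → (23, 'bfbdd')
  13 → (13, 'cafbdabaacbfbdd')
  14 → (22, 'cbfbdd')
  15 → (12, 'ccafbdabaacbfbdd')
  16 → (6, 'cfaadfccafbdabaacbfbdd')
  17 → (27, 'd')
  18 → (17, 'dabaacbfbdd')
  19 → (5, 'dcfaadfccafbdabaacbfbdd')
  20 → (26, 'dd')
  21 → (10, 'dfccafbdabaacbfbdd')
  22 → (7, 'faadfccafbdabaacbfbdd')
  23 → (2, 'fafdcfaadfccafbdabaacbfbdd')
  24 → (15, 'fbdabaacbfbdd')
  25 → (24, 'fbdd')
  26 → (11, 'fccafbdabaacbfbdd')
  27 → (4, 'fdcfaadfccafbdabaacbfbdd')

SA = [20, 8, 0, 18, 21, 9, 1, 14, 3, 19, 16, 25, 23, 13, 22, 12, 6, 27, 17, 5, 26, 10, 7, 2, 15, 24, 11, 4]
i: (SA[i-1],SA[i]) lcp shared
  1: (20,8) 2 'aa'
  2: (8,0) 2 'aa'
  3: (0,18) 1 'a'
  4: (18,21) 1 'a'
  5: (21,9) 1 'a'
  6: (9,1) 1 'a'
  7: (1,14) 2 'af'
  8: (14,3) 2 'af'
  9: (3,19) 0 ''
  10: (19,16) 1 'b'
  11: (16,25) 2 'bd'
  12: (25,23) 1 'b'
  13: (23,13) 0 ''
  14: (13,22) 1 'c'
  15: (22,12) 1 'c'
  16: (12,6) 1 'c'
  17: (6,27) 0 ''
  18: (27,17) 1 'd'
  19: (17,5) 1 'd'
  20: (5,26) 1 'd'
  21: (26,10) 1 'd'
  22: (10,7) 0 ''
  23: (7,2) 2 'fa'
  24: (2,15) 1 'f'
  25: (15,24) 3 'fbd'
  26: (24,11) 1 'f'
  27: (11,4) 1 'f'

n(n+1)/2 = 28·29/2 = 406
Σ LCP = 0 + 2 + 2 + 1 + 1 + 1 + 1 + 2 + 2 + 0 + 1 + 2 + 1 + 0 + 1 + 1 + 1 + 0 + 1 + 1 + 1 + 1 + 0 + 2 + 1 + 3 + 1 + 1 = 31
distinct = 406 − 31 = 375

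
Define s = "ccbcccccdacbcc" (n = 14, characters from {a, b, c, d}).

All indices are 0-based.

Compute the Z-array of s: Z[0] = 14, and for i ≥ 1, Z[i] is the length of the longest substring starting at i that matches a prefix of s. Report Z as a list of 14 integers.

Z[0]=14
i=1: outside box; Z[1]=1 scan→box=[1,2)
i=2: outside box; Z[2]=0
i=3: outside box; Z[3]=2 scan→box=[3,5)
i=4: min(r-i=1, Z[1]=1)=1; Z[4]=2 scan→box=[4,6)
i=5: min(r-i=1, Z[1]=1)=1; Z[5]=2 scan→box=[5,7)
i=6: min(r-i=1, Z[1]=1)=1; Z[6]=2 scan→box=[6,8)
i=7: min(r-i=1, Z[1]=1)=1; Z[7]=1
i=8: outside box; Z[8]=0
i=9: outside box; Z[9]=0
i=10: outside box; Z[10]=1 scan→box=[10,11)
i=11: outside box; Z[11]=0
i=12: outside box; Z[12]=2 scan→box=[12,14)
i=13: min(r-i=1, Z[1]=1)=1; Z[13]=1

[14, 1, 0, 2, 2, 2, 2, 1, 0, 0, 1, 0, 2, 1]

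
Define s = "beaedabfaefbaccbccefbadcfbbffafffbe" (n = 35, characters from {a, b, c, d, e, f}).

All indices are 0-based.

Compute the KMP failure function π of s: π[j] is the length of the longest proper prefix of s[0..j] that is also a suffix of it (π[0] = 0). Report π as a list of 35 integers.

[0, 0, 0, 0, 0, 0, 1, 0, 0, 0, 0, 1, 0, 0, 0, 1, 0, 0, 0, 0, 1, 0, 0, 0, 0, 1, 1, 0, 0, 0, 0, 0, 0, 1, 2]

π[0] = 0
j=1 s[j]='e': π[1]=0 (border '')
j=2 s[j]='a': π[2]=0 (border '')
j=3 s[j]='e': π[3]=0 (border '')
j=4 s[j]='d': π[4]=0 (border '')
j=5 s[j]='a': π[5]=0 (border '')
j=6 s[j]='b': π[6]=1 (border 'b')
j=7 s[j]='f': k: 1→0; π[7]=0 (border '')
j=8 s[j]='a': π[8]=0 (border '')
j=9 s[j]='e': π[9]=0 (border '')
j=10 s[j]='f': π[10]=0 (border '')
j=11 s[j]='b': π[11]=1 (border 'b')
j=12 s[j]='a': k: 1→0; π[12]=0 (border '')
j=13 s[j]='c': π[13]=0 (border '')
j=14 s[j]='c': π[14]=0 (border '')
j=15 s[j]='b': π[15]=1 (border 'b')
j=16 s[j]='c': k: 1→0; π[16]=0 (border '')
j=17 s[j]='c': π[17]=0 (border '')
j=18 s[j]='e': π[18]=0 (border '')
j=19 s[j]='f': π[19]=0 (border '')
j=20 s[j]='b': π[20]=1 (border 'b')
j=21 s[j]='a': k: 1→0; π[21]=0 (border '')
j=22 s[j]='d': π[22]=0 (border '')
j=23 s[j]='c': π[23]=0 (border '')
j=24 s[j]='f': π[24]=0 (border '')
j=25 s[j]='b': π[25]=1 (border 'b')
j=26 s[j]='b': k: 1→0; π[26]=1 (border 'b')
j=27 s[j]='f': k: 1→0; π[27]=0 (border '')
j=28 s[j]='f': π[28]=0 (border '')
j=29 s[j]='a': π[29]=0 (border '')
j=30 s[j]='f': π[30]=0 (border '')
j=31 s[j]='f': π[31]=0 (border '')
j=32 s[j]='f': π[32]=0 (border '')
j=33 s[j]='b': π[33]=1 (border 'b')
j=34 s[j]='e': π[34]=2 (border 'be')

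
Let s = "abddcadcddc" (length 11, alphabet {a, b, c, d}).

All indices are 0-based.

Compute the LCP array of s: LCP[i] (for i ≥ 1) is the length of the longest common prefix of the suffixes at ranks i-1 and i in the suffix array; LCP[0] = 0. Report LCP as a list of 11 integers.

rank→(start, suffix):
  0 → (0, 'abddcadcddc')
  1 → (5, 'adcddc')
  2 → (1, 'bddcadcddc')
  3 → (10, 'c')
  4 → (4, 'cadcddc')
  5 → (7, 'cddc')
  6 → (9, 'dc')
  7 → (3, 'dcadcddc')
  8 → (6, 'dcddc')
  9 → (8, 'ddc')
  10 → (2, 'ddcadcddc')

SA = [0, 5, 1, 10, 4, 7, 9, 3, 6, 8, 2]
i: (SA[i-1],SA[i]) lcp shared
  1: (0,5) 1 'a'
  2: (5,1) 0 ''
  3: (1,10) 0 ''
  4: (10,4) 1 'c'
  5: (4,7) 1 'c'
  6: (7,9) 0 ''
  7: (9,3) 2 'dc'
  8: (3,6) 2 'dc'
  9: (6,8) 1 'd'
  10: (8,2) 3 'ddc'

[0, 1, 0, 0, 1, 1, 0, 2, 2, 1, 3]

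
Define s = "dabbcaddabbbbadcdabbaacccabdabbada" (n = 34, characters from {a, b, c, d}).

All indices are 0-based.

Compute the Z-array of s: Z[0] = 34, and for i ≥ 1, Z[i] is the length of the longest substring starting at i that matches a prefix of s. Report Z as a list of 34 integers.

[34, 0, 0, 0, 0, 0, 1, 4, 0, 0, 0, 0, 0, 0, 1, 0, 4, 0, 0, 0, 0, 0, 0, 0, 0, 0, 0, 4, 0, 0, 0, 0, 2, 0]

Z[0]=34
i=1: fresh scan; Z[1]=0
i=2: fresh scan; Z[2]=0
i=3: fresh scan; Z[3]=0
i=4: fresh scan; Z[4]=0
i=5: fresh scan; Z[5]=0
i=6: fresh scan; Z[6]=1 grow→box=[6,7)
i=7: fresh scan; Z[7]=4 grow→box=[7,11)
i=8: min(r-i=3, Z[1]=0)=0; Z[8]=0
i=9: min(r-i=2, Z[2]=0)=0; Z[9]=0
i=10: min(r-i=1, Z[3]=0)=0; Z[10]=0
i=11: fresh scan; Z[11]=0
i=12: fresh scan; Z[12]=0
i=13: fresh scan; Z[13]=0
i=14: fresh scan; Z[14]=1 grow→box=[14,15)
i=15: fresh scan; Z[15]=0
i=16: fresh scan; Z[16]=4 grow→box=[16,20)
i=17: min(r-i=3, Z[1]=0)=0; Z[17]=0
i=18: min(r-i=2, Z[2]=0)=0; Z[18]=0
i=19: min(r-i=1, Z[3]=0)=0; Z[19]=0
i=20: fresh scan; Z[20]=0
i=21: fresh scan; Z[21]=0
i=22: fresh scan; Z[22]=0
i=23: fresh scan; Z[23]=0
i=24: fresh scan; Z[24]=0
i=25: fresh scan; Z[25]=0
i=26: fresh scan; Z[26]=0
i=27: fresh scan; Z[27]=4 grow→box=[27,31)
i=28: min(r-i=3, Z[1]=0)=0; Z[28]=0
i=29: min(r-i=2, Z[2]=0)=0; Z[29]=0
i=30: min(r-i=1, Z[3]=0)=0; Z[30]=0
i=31: fresh scan; Z[31]=0
i=32: fresh scan; Z[32]=2 grow→box=[32,34)
i=33: min(r-i=1, Z[1]=0)=0; Z[33]=0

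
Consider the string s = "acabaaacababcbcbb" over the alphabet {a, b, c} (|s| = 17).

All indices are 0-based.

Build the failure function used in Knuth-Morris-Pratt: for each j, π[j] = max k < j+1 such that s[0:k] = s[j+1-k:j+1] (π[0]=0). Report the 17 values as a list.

π[0] = 0
j=1 s[j]='c': π[1]=0 (border '')
j=2 s[j]='a': π[2]=1 (border 'a')
j=3 s[j]='b': k: 1→0; π[3]=0 (border '')
j=4 s[j]='a': π[4]=1 (border 'a')
j=5 s[j]='a': k: 1→0; π[5]=1 (border 'a')
j=6 s[j]='a': k: 1→0; π[6]=1 (border 'a')
j=7 s[j]='c': π[7]=2 (border 'ac')
j=8 s[j]='a': π[8]=3 (border 'aca')
j=9 s[j]='b': π[9]=4 (border 'acab')
j=10 s[j]='a': π[10]=5 (border 'acaba')
j=11 s[j]='b': k: 5→1→0; π[11]=0 (border '')
j=12 s[j]='c': π[12]=0 (border '')
j=13 s[j]='b': π[13]=0 (border '')
j=14 s[j]='c': π[14]=0 (border '')
j=15 s[j]='b': π[15]=0 (border '')
j=16 s[j]='b': π[16]=0 (border '')

[0, 0, 1, 0, 1, 1, 1, 2, 3, 4, 5, 0, 0, 0, 0, 0, 0]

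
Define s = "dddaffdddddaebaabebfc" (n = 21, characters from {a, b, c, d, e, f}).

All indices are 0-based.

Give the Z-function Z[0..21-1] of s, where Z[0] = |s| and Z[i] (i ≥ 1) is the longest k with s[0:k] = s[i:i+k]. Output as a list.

Z[0]=21
i=1: fresh scan; Z[1]=2 grow→box=[1,3)
i=2: min(r-i=1, Z[1]=2)=1; Z[2]=1
i=3: fresh scan; Z[3]=0
i=4: fresh scan; Z[4]=0
i=5: fresh scan; Z[5]=0
i=6: fresh scan; Z[6]=3 grow→box=[6,9)
i=7: min(r-i=2, Z[1]=2)=2; Z[7]=3 grow→box=[7,10)
i=8: min(r-i=2, Z[1]=2)=2; Z[8]=4 grow→box=[8,12)
i=9: min(r-i=3, Z[1]=2)=2; Z[9]=2
i=10: min(r-i=2, Z[2]=1)=1; Z[10]=1
i=11: min(r-i=1, Z[3]=0)=0; Z[11]=0
i=12: fresh scan; Z[12]=0
i=13: fresh scan; Z[13]=0
i=14: fresh scan; Z[14]=0
i=15: fresh scan; Z[15]=0
i=16: fresh scan; Z[16]=0
i=17: fresh scan; Z[17]=0
i=18: fresh scan; Z[18]=0
i=19: fresh scan; Z[19]=0
i=20: fresh scan; Z[20]=0

[21, 2, 1, 0, 0, 0, 3, 3, 4, 2, 1, 0, 0, 0, 0, 0, 0, 0, 0, 0, 0]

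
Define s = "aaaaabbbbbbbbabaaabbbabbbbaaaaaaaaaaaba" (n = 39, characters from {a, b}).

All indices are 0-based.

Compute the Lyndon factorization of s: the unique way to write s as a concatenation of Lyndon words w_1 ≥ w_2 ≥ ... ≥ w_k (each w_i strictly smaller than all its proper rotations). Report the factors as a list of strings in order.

["aaaaabbbbbbbbabaaabbbabbbb", "aaaaaaaaaaab", "a"]

emit factor 1: 'aaaaabbbbbbbbabaaabbbabbbb' (i=0, period=26)
emit factor 2: 'aaaaaaaaaaab' (i=26, period=12)
emit factor 3: 'a' (i=38, period=1)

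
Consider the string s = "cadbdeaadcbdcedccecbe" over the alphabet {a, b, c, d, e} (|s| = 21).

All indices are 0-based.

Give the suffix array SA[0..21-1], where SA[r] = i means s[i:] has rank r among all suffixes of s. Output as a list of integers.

[6, 1, 7, 10, 3, 19, 0, 9, 18, 15, 16, 12, 2, 8, 14, 11, 4, 20, 5, 17, 13]

rank→(start, suffix):
  0 → (6, 'aadcbdcedccecbe')
  1 → (1, 'adbdeaadcbdcedccecbe')
  2 → (7, 'adcbdcedccecbe')
  3 → (10, 'bdcedccecbe')
  4 → (3, 'bdeaadcbdcedccecbe')
  5 → (19, 'be')
  6 → (0, 'cadbdeaadcbdcedccecbe')
  7 → (9, 'cbdcedccecbe')
  8 → (18, 'cbe')
  9 → (15, 'ccecbe')
  10 → (16, 'cecbe')
  11 → (12, 'cedccecbe')
  12 → (2, 'dbdeaadcbdcedccecbe')
  13 → (8, 'dcbdcedccecbe')
  14 → (14, 'dccecbe')
  15 → (11, 'dcedccecbe')
  16 → (4, 'deaadcbdcedccecbe')
  17 → (20, 'e')
  18 → (5, 'eaadcbdcedccecbe')
  19 → (17, 'ecbe')
  20 → (13, 'edccecbe')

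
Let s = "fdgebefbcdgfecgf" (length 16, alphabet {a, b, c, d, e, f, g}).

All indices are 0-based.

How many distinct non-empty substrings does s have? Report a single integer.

124

sorted suffixes:
  #0 SA[0]=7  'bcdgfecgf'
  #1 SA[1]=4  'befbcdgfecgf'
  #2 SA[2]=8  'cdgfecgf'
  #3 SA[3]=13  'cgf'
  #4 SA[4]=1  'dgebefbcdgfecgf'
  #5 SA[5]=9  'dgfecgf'
  #6 SA[6]=3  'ebefbcdgfecgf'
  #7 SA[7]=12  'ecgf'
  #8 SA[8]=5  'efbcdgfecgf'
  #9 SA[9]=15  'f'
  #10 SA[10]=6  'fbcdgfecgf'
  #11 SA[11]=0  'fdgebefbcdgfecgf'
  #12 SA[12]=11  'fecgf'
  #13 SA[13]=2  'gebefbcdgfecgf'
  #14 SA[14]=14  'gf'
  #15 SA[15]=10  'gfecgf'

SA = [7, 4, 8, 13, 1, 9, 3, 12, 5, 15, 6, 0, 11, 2, 14, 10]
[i] adj suffixes → lcp
  [1] 7/4 → 1 ('b')
  [2] 4/8 → 0 ('')
  [3] 8/13 → 1 ('c')
  [4] 13/1 → 0 ('')
  [5] 1/9 → 2 ('dg')
  [6] 9/3 → 0 ('')
  [7] 3/12 → 1 ('e')
  [8] 12/5 → 1 ('e')
  [9] 5/15 → 0 ('')
  [10] 15/6 → 1 ('f')
  [11] 6/0 → 1 ('f')
  [12] 0/11 → 1 ('f')
  [13] 11/2 → 0 ('')
  [14] 2/14 → 1 ('g')
  [15] 14/10 → 2 ('gf')

n(n+1)/2 = 16·17/2 = 136
Σ LCP = 0 + 1 + 0 + 1 + 0 + 2 + 0 + 1 + 1 + 0 + 1 + 1 + 1 + 0 + 1 + 2 = 12
distinct = 136 − 12 = 124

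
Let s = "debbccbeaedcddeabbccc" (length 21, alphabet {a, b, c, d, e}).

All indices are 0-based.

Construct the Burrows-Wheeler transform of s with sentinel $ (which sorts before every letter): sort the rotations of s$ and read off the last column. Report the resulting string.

rank  rotation                last
    0  $debbccbeaedcddeabbccc  c
    1  abbccc$debbccbeaedcdde  e
    2  aedcddeabbccc$debbccbe  e
    3  bbccbeaedcddeabbccc$de  e
    4  bbccc$debbccbeaedcddea  a
    5  bccbeaedcddeabbccc$deb  b
    6  bccc$debbccbeaedcddeab  b
    7  beaedcddeabbccc$debbcc  c
    8  c$debbccbeaedcddeabbcc  c
    9  cbeaedcddeabbccc$debbc  c
   10  cc$debbccbeaedcddeabbc  c
   11  ccbeaedcddeabbccc$debb  b
   12  ccc$debbccbeaedcddeabb  b
   13  cddeabbccc$debbccbeaed  d
   14  dcddeabbccc$debbccbeae  e
   15  ddeabbccc$debbccbeaedc  c
   16  deabbccc$debbccbeaedcd  d
   17  debbccbeaedcddeabbccc$  $
   18  eabbccc$debbccbeaedcdd  d
   19  eaedcddeabbccc$debbccb  b
   20  ebbccbeaedcddeabbccc$d  d
   21  edcddeabbccc$debbccbea  a

ceeeabbccccbbdecd$dbda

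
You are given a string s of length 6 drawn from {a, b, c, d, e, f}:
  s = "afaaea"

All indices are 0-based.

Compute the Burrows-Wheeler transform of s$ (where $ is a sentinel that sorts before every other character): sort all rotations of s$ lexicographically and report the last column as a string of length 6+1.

aefa$aa

rank  rotation last
    0  $afaaea  a
    1  a$afaae  e
    2  aaea$af  f
    3  aea$afa  a
    4  afaaea$  $
    5  ea$afaa  a
    6  faaea$a  a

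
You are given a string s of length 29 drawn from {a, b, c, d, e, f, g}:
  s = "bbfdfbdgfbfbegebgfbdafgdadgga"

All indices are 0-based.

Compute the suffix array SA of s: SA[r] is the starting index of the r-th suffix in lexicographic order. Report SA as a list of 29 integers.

[28, 24, 20, 0, 18, 5, 11, 9, 1, 15, 23, 19, 3, 6, 25, 14, 12, 17, 4, 10, 8, 2, 21, 27, 22, 13, 16, 7, 26]

rank | idx | suffix
   0 |  28 | a
   1 |  24 | adgga
   2 |  20 | afgdadgga
   3 |   0 | bbfdfbdgfbfbegebgfbdafgdadgga
   4 |  18 | bdafgdadgga
   5 |   5 | bdgfbfbegebgfbdafgdadgga
   6 |  11 | begebgfbdafgdadgga
   7 |   9 | bfbegebgfbdafgdadgga
   8 |   1 | bfdfbdgfbfbegebgfbdafgdadgga
   9 |  15 | bgfbdafgdadgga
  10 |  23 | dadgga
  11 |  19 | dafgdadgga
  12 |   3 | dfbdgfbfbegebgfbdafgdadgga
  13 |   6 | dgfbfbegebgfbdafgdadgga
  14 |  25 | dgga
  15 |  14 | ebgfbdafgdadgga
  16 |  12 | egebgfbdafgdadgga
  17 |  17 | fbdafgdadgga
  18 |   4 | fbdgfbfbegebgfbdafgdadgga
  19 |  10 | fbegebgfbdafgdadgga
  20 |   8 | fbfbegebgfbdafgdadgga
  21 |   2 | fdfbdgfbfbegebgfbdafgdadgga
  22 |  21 | fgdadgga
  23 |  27 | ga
  24 |  22 | gdadgga
  25 |  13 | gebgfbdafgdadgga
  26 |  16 | gfbdafgdadgga
  27 |   7 | gfbfbegebgfbdafgdadgga
  28 |  26 | gga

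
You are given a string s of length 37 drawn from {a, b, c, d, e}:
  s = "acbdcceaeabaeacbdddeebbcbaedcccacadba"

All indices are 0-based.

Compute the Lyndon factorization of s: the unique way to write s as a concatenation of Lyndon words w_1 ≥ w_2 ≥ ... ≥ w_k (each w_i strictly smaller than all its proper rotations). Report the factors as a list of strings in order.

["acbdcceae", "abaeacbdddeebbcbaedcccacadb", "a"]

emit factor 1: 'acbdcceae' (i=0, period=9)
emit factor 2: 'abaeacbdddeebbcbaedcccacadb' (i=9, period=27)
emit factor 3: 'a' (i=36, period=1)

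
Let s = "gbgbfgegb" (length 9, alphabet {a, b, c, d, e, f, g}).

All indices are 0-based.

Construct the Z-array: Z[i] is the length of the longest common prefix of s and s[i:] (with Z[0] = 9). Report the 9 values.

Z[0]=9
i=1: outside box; Z[1]=0
i=2: outside box; Z[2]=2 grow→box=[2,4)
i=3: min(r-i=1, Z[1]=0)=0; Z[3]=0
i=4: outside box; Z[4]=0
i=5: outside box; Z[5]=1 grow→box=[5,6)
i=6: outside box; Z[6]=0
i=7: outside box; Z[7]=2 grow→box=[7,9)
i=8: min(r-i=1, Z[1]=0)=0; Z[8]=0

[9, 0, 2, 0, 0, 1, 0, 2, 0]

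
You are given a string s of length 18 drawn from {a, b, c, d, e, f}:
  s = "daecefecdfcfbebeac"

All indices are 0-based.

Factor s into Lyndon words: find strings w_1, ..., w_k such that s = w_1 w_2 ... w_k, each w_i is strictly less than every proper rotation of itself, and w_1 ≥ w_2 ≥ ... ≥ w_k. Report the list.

emit factor 1: 'd' (i=0, period=1)
emit factor 2: 'aecefecdfcfbebe' (i=1, period=15)
emit factor 3: 'ac' (i=16, period=2)

["d", "aecefecdfcfbebe", "ac"]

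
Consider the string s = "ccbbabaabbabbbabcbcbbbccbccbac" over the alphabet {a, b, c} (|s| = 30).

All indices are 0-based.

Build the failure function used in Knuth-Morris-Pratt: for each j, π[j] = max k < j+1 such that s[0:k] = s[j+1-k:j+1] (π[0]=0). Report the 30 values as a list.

[0, 1, 0, 0, 0, 0, 0, 0, 0, 0, 0, 0, 0, 0, 0, 0, 1, 0, 1, 0, 0, 0, 1, 2, 3, 1, 2, 3, 0, 1]

π[0] = 0
j=1 s[j]='c': π[1]=1 (border 'c')
j=2 s[j]='b': k: 1→0; π[2]=0 (border '')
j=3 s[j]='b': π[3]=0 (border '')
j=4 s[j]='a': π[4]=0 (border '')
j=5 s[j]='b': π[5]=0 (border '')
j=6 s[j]='a': π[6]=0 (border '')
j=7 s[j]='a': π[7]=0 (border '')
j=8 s[j]='b': π[8]=0 (border '')
j=9 s[j]='b': π[9]=0 (border '')
j=10 s[j]='a': π[10]=0 (border '')
j=11 s[j]='b': π[11]=0 (border '')
j=12 s[j]='b': π[12]=0 (border '')
j=13 s[j]='b': π[13]=0 (border '')
j=14 s[j]='a': π[14]=0 (border '')
j=15 s[j]='b': π[15]=0 (border '')
j=16 s[j]='c': π[16]=1 (border 'c')
j=17 s[j]='b': k: 1→0; π[17]=0 (border '')
j=18 s[j]='c': π[18]=1 (border 'c')
j=19 s[j]='b': k: 1→0; π[19]=0 (border '')
j=20 s[j]='b': π[20]=0 (border '')
j=21 s[j]='b': π[21]=0 (border '')
j=22 s[j]='c': π[22]=1 (border 'c')
j=23 s[j]='c': π[23]=2 (border 'cc')
j=24 s[j]='b': π[24]=3 (border 'ccb')
j=25 s[j]='c': k: 3→0; π[25]=1 (border 'c')
j=26 s[j]='c': π[26]=2 (border 'cc')
j=27 s[j]='b': π[27]=3 (border 'ccb')
j=28 s[j]='a': k: 3→0; π[28]=0 (border '')
j=29 s[j]='c': π[29]=1 (border 'c')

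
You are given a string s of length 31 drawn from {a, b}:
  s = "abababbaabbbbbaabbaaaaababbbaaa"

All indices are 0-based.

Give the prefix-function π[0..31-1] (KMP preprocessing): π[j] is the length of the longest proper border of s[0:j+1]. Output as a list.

[0, 0, 1, 2, 3, 4, 0, 1, 1, 2, 0, 0, 0, 0, 1, 1, 2, 0, 1, 1, 1, 1, 1, 2, 3, 4, 0, 0, 1, 1, 1]

π[0] = 0
j=1 s[j]='b': π[1]=0 (border '')
j=2 s[j]='a': π[2]=1 (border 'a')
j=3 s[j]='b': π[3]=2 (border 'ab')
j=4 s[j]='a': π[4]=3 (border 'aba')
j=5 s[j]='b': π[5]=4 (border 'abab')
j=6 s[j]='b': k: 4→2→0; π[6]=0 (border '')
j=7 s[j]='a': π[7]=1 (border 'a')
j=8 s[j]='a': k: 1→0; π[8]=1 (border 'a')
j=9 s[j]='b': π[9]=2 (border 'ab')
j=10 s[j]='b': k: 2→0; π[10]=0 (border '')
j=11 s[j]='b': π[11]=0 (border '')
j=12 s[j]='b': π[12]=0 (border '')
j=13 s[j]='b': π[13]=0 (border '')
j=14 s[j]='a': π[14]=1 (border 'a')
j=15 s[j]='a': k: 1→0; π[15]=1 (border 'a')
j=16 s[j]='b': π[16]=2 (border 'ab')
j=17 s[j]='b': k: 2→0; π[17]=0 (border '')
j=18 s[j]='a': π[18]=1 (border 'a')
j=19 s[j]='a': k: 1→0; π[19]=1 (border 'a')
j=20 s[j]='a': k: 1→0; π[20]=1 (border 'a')
j=21 s[j]='a': k: 1→0; π[21]=1 (border 'a')
j=22 s[j]='a': k: 1→0; π[22]=1 (border 'a')
j=23 s[j]='b': π[23]=2 (border 'ab')
j=24 s[j]='a': π[24]=3 (border 'aba')
j=25 s[j]='b': π[25]=4 (border 'abab')
j=26 s[j]='b': k: 4→2→0; π[26]=0 (border '')
j=27 s[j]='b': π[27]=0 (border '')
j=28 s[j]='a': π[28]=1 (border 'a')
j=29 s[j]='a': k: 1→0; π[29]=1 (border 'a')
j=30 s[j]='a': k: 1→0; π[30]=1 (border 'a')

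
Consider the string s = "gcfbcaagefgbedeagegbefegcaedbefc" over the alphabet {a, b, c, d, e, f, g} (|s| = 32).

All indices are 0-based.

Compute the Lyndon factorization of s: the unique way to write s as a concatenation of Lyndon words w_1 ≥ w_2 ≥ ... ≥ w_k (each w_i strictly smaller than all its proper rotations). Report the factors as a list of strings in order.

["g", "cf", "bc", "aagefgbedeagegbefegcaedbefc"]

emit factor 1: 'g' (i=0, period=1)
emit factor 2: 'cf' (i=1, period=2)
emit factor 3: 'bc' (i=3, period=2)
emit factor 4: 'aagefgbedeagegbefegcaedbefc' (i=5, period=27)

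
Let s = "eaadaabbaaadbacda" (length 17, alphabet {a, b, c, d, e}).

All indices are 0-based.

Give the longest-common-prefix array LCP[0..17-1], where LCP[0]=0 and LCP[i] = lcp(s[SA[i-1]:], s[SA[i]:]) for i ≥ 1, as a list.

[0, 1, 2, 2, 3, 1, 1, 1, 2, 0, 2, 1, 0, 0, 2, 1, 0]

rank | idx | suffix
   0 |  16 | a
   1 |   8 | aaadbacda
   2 |   4 | aabbaaadbacda
   3 |   1 | aadaabbaaadbacda
   4 |   9 | aadbacda
   5 |   5 | abbaaadbacda
   6 |  13 | acda
   7 |   2 | adaabbaaadbacda
   8 |  10 | adbacda
   9 |   7 | baaadbacda
  10 |  12 | bacda
  11 |   6 | bbaaadbacda
  12 |  14 | cda
  13 |  15 | da
  14 |   3 | daabbaaadbacda
  15 |  11 | dbacda
  16 |   0 | eaadaabbaaadbacda

SA = [16, 8, 4, 1, 9, 5, 13, 2, 10, 7, 12, 6, 14, 15, 3, 11, 0]
[i] adj suffixes → lcp
  [1] 16/8 → 1 ('a')
  [2] 8/4 → 2 ('aa')
  [3] 4/1 → 2 ('aa')
  [4] 1/9 → 3 ('aad')
  [5] 9/5 → 1 ('a')
  [6] 5/13 → 1 ('a')
  [7] 13/2 → 1 ('a')
  [8] 2/10 → 2 ('ad')
  [9] 10/7 → 0 ('')
  [10] 7/12 → 2 ('ba')
  [11] 12/6 → 1 ('b')
  [12] 6/14 → 0 ('')
  [13] 14/15 → 0 ('')
  [14] 15/3 → 2 ('da')
  [15] 3/11 → 1 ('d')
  [16] 11/0 → 0 ('')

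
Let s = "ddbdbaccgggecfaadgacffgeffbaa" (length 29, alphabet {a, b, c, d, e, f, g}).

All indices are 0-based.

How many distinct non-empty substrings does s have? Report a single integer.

405

rank | idx | suffix
   0 |  28 | a
   1 |  27 | aa
   2 |  14 | aadgacffgeffbaa
   3 |   5 | accgggecfaadgacffgeffbaa
   4 |  18 | acffgeffbaa
   5 |  15 | adgacffgeffbaa
   6 |  26 | baa
   7 |   4 | baccgggecfaadgacffgeffbaa
   8 |   2 | bdbaccgggecfaadgacffgeffbaa
   9 |   6 | ccgggecfaadgacffgeffbaa
  10 |  12 | cfaadgacffgeffbaa
  11 |  19 | cffgeffbaa
  12 |   7 | cgggecfaadgacffgeffbaa
  13 |   3 | dbaccgggecfaadgacffgeffbaa
  14 |   1 | dbdbaccgggecfaadgacffgeffbaa
  15 |   0 | ddbdbaccgggecfaadgacffgeffbaa
  16 |  16 | dgacffgeffbaa
  17 |  11 | ecfaadgacffgeffbaa
  18 |  23 | effbaa
  19 |  13 | faadgacffgeffbaa
  20 |  25 | fbaa
  21 |  24 | ffbaa
  22 |  20 | ffgeffbaa
  23 |  21 | fgeffbaa
  24 |  17 | gacffgeffbaa
  25 |  10 | gecfaadgacffgeffbaa
  26 |  22 | geffbaa
  27 |   9 | ggecfaadgacffgeffbaa
  28 |   8 | gggecfaadgacffgeffbaa

SA = [28, 27, 14, 5, 18, 15, 26, 4, 2, 6, 12, 19, 7, 3, 1, 0, 16, 11, 23, 13, 25, 24, 20, 21, 17, 10, 22, 9, 8]
[i] adj suffixes → lcp
  [1] 28/27 → 1 ('a')
  [2] 27/14 → 2 ('aa')
  [3] 14/5 → 1 ('a')
  [4] 5/18 → 2 ('ac')
  [5] 18/15 → 1 ('a')
  [6] 15/26 → 0 ('')
  [7] 26/4 → 2 ('ba')
  [8] 4/2 → 1 ('b')
  [9] 2/6 → 0 ('')
  [10] 6/12 → 1 ('c')
  [11] 12/19 → 2 ('cf')
  [12] 19/7 → 1 ('c')
  [13] 7/3 → 0 ('')
  [14] 3/1 → 2 ('db')
  [15] 1/0 → 1 ('d')
  [16] 0/16 → 1 ('d')
  [17] 16/11 → 0 ('')
  [18] 11/23 → 1 ('e')
  [19] 23/13 → 0 ('')
  [20] 13/25 → 1 ('f')
  [21] 25/24 → 1 ('f')
  [22] 24/20 → 2 ('ff')
  [23] 20/21 → 1 ('f')
  [24] 21/17 → 0 ('')
  [25] 17/10 → 1 ('g')
  [26] 10/22 → 2 ('ge')
  [27] 22/9 → 1 ('g')
  [28] 9/8 → 2 ('gg')

n(n+1)/2 = 29·30/2 = 435
Σ LCP = 0 + 1 + 2 + 1 + 2 + 1 + 0 + 2 + 1 + 0 + 1 + 2 + 1 + 0 + 2 + 1 + 1 + 0 + 1 + 0 + 1 + 1 + 2 + 1 + 0 + 1 + 2 + 1 + 2 = 30
distinct = 435 − 30 = 405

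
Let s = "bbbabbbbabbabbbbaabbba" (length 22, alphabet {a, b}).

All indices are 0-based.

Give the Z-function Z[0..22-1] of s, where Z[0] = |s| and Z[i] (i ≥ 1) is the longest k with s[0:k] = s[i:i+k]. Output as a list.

Z[0]=22
i=1: i≥r, start 0; Z[1]=2 grow→box=[1,3)
i=2: min(r-i=1, Z[1]=2)=1; Z[2]=1
i=3: i≥r, start 0; Z[3]=0
i=4: i≥r, start 0; Z[4]=3 grow→box=[4,7)
i=5: min(r-i=2, Z[1]=2)=2; Z[5]=6 grow→box=[5,11)
i=6: min(r-i=5, Z[1]=2)=2; Z[6]=2
i=7: min(r-i=4, Z[2]=1)=1; Z[7]=1
i=8: min(r-i=3, Z[3]=0)=0; Z[8]=0
i=9: min(r-i=2, Z[4]=3)=2; Z[9]=2
i=10: min(r-i=1, Z[5]=6)=1; Z[10]=1
i=11: i≥r, start 0; Z[11]=0
i=12: i≥r, start 0; Z[12]=3 grow→box=[12,15)
i=13: min(r-i=2, Z[1]=2)=2; Z[13]=4 grow→box=[13,17)
i=14: min(r-i=3, Z[1]=2)=2; Z[14]=2
i=15: min(r-i=2, Z[2]=1)=1; Z[15]=1
i=16: min(r-i=1, Z[3]=0)=0; Z[16]=0
i=17: i≥r, start 0; Z[17]=0
i=18: i≥r, start 0; Z[18]=4 grow→box=[18,22)
i=19: min(r-i=3, Z[1]=2)=2; Z[19]=2
i=20: min(r-i=2, Z[2]=1)=1; Z[20]=1
i=21: min(r-i=1, Z[3]=0)=0; Z[21]=0

[22, 2, 1, 0, 3, 6, 2, 1, 0, 2, 1, 0, 3, 4, 2, 1, 0, 0, 4, 2, 1, 0]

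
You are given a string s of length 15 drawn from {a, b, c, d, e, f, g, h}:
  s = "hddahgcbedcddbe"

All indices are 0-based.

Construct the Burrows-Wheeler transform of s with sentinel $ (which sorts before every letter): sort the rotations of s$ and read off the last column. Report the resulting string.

eddcgdddehcbbh$a

rank  rotation          last
    0  $hddahgcbedcddbe  e
    1  ahgcbedcddbe$hdd  d
    2  be$hddahgcbedcdd  d
    3  bedcddbe$hddahgc  c
    4  cbedcddbe$hddahg  g
    5  cddbe$hddahgcbed  d
    6  dahgcbedcddbe$hd  d
    7  dbe$hddahgcbedcd  d
    8  dcddbe$hddahgcbe  e
    9  ddahgcbedcddbe$h  h
   10  ddbe$hddahgcbedc  c
   11  e$hddahgcbedcddb  b
   12  edcddbe$hddahgcb  b
   13  gcbedcddbe$hddah  h
   14  hddahgcbedcddbe$  $
   15  hgcbedcddbe$hdda  a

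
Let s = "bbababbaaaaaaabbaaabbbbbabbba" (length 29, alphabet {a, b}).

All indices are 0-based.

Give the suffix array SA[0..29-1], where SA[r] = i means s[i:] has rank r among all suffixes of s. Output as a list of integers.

[28, 7, 8, 9, 10, 11, 16, 12, 17, 2, 4, 13, 24, 18, 27, 6, 15, 1, 3, 23, 26, 5, 14, 0, 22, 25, 21, 20, 19]

sorted suffixes:
  #0 SA[0]=28  'a'
  #1 SA[1]=7  'aaaaaaabbaaabbbbbabbba'
  #2 SA[2]=8  'aaaaaabbaaabbbbbabbba'
  #3 SA[3]=9  'aaaaabbaaabbbbbabbba'
  #4 SA[4]=10  'aaaabbaaabbbbbabbba'
  #5 SA[5]=11  'aaabbaaabbbbbabbba'
  #6 SA[6]=16  'aaabbbbbabbba'
  #7 SA[7]=12  'aabbaaabbbbbabbba'
  #8 SA[8]=17  'aabbbbbabbba'
  #9 SA[9]=2  'ababbaaaaaaabbaaabbbbbabbba'
  #10 SA[10]=4  'abbaaaaaaabbaaabbbbbabbba'
  #11 SA[11]=13  'abbaaabbbbbabbba'
  #12 SA[12]=24  'abbba'
  #13 SA[13]=18  'abbbbbabbba'
  #14 SA[14]=27  'ba'
  #15 SA[15]=6  'baaaaaaabbaaabbbbbabbba'
  #16 SA[16]=15  'baaabbbbbabbba'
  #17 SA[17]=1  'bababbaaaaaaabbaaabbbbbabbba'
  #18 SA[18]=3  'babbaaaaaaabbaaabbbbbabbba'
  #19 SA[19]=23  'babbba'
  #20 SA[20]=26  'bba'
  #21 SA[21]=5  'bbaaaaaaabbaaabbbbbabbba'
  #22 SA[22]=14  'bbaaabbbbbabbba'
  #23 SA[23]=0  'bbababbaaaaaaabbaaabbbbbabbba'
  #24 SA[24]=22  'bbabbba'
  #25 SA[25]=25  'bbba'
  #26 SA[26]=21  'bbbabbba'
  #27 SA[27]=20  'bbbbabbba'
  #28 SA[28]=19  'bbbbbabbba'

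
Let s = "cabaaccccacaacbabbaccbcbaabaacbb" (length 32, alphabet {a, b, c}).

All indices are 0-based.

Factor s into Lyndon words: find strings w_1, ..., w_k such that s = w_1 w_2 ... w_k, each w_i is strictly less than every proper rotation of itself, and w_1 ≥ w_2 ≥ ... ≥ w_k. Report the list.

["c", "ab", "aaccccac", "aacbabbaccbcb", "aabaacbb"]

emit factor 1: 'c' (i=0, period=1)
emit factor 2: 'ab' (i=1, period=2)
emit factor 3: 'aaccccac' (i=3, period=8)
emit factor 4: 'aacbabbaccbcb' (i=11, period=13)
emit factor 5: 'aabaacbb' (i=24, period=8)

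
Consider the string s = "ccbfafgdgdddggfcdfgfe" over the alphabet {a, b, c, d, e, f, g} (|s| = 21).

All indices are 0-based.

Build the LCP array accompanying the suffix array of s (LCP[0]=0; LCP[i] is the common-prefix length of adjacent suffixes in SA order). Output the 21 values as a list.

sorted suffixes:
  #0 SA[0]=4  'afgdgdddggfcdfgfe'
  #1 SA[1]=2  'bfafgdgdddggfcdfgfe'
  #2 SA[2]=1  'cbfafgdgdddggfcdfgfe'
  #3 SA[3]=0  'ccbfafgdgdddggfcdfgfe'
  #4 SA[4]=15  'cdfgfe'
  #5 SA[5]=9  'dddggfcdfgfe'
  #6 SA[6]=10  'ddggfcdfgfe'
  #7 SA[7]=16  'dfgfe'
  #8 SA[8]=7  'dgdddggfcdfgfe'
  #9 SA[9]=11  'dggfcdfgfe'
  #10 SA[10]=20  'e'
  #11 SA[11]=3  'fafgdgdddggfcdfgfe'
  #12 SA[12]=14  'fcdfgfe'
  #13 SA[13]=19  'fe'
  #14 SA[14]=5  'fgdgdddggfcdfgfe'
  #15 SA[15]=17  'fgfe'
  #16 SA[16]=8  'gdddggfcdfgfe'
  #17 SA[17]=6  'gdgdddggfcdfgfe'
  #18 SA[18]=13  'gfcdfgfe'
  #19 SA[19]=18  'gfe'
  #20 SA[20]=12  'ggfcdfgfe'

SA = [4, 2, 1, 0, 15, 9, 10, 16, 7, 11, 20, 3, 14, 19, 5, 17, 8, 6, 13, 18, 12]
i: (SA[i-1],SA[i]) lcp shared
  1: (4,2) 0 ''
  2: (2,1) 0 ''
  3: (1,0) 1 'c'
  4: (0,15) 1 'c'
  5: (15,9) 0 ''
  6: (9,10) 2 'dd'
  7: (10,16) 1 'd'
  8: (16,7) 1 'd'
  9: (7,11) 2 'dg'
  10: (11,20) 0 ''
  11: (20,3) 0 ''
  12: (3,14) 1 'f'
  13: (14,19) 1 'f'
  14: (19,5) 1 'f'
  15: (5,17) 2 'fg'
  16: (17,8) 0 ''
  17: (8,6) 2 'gd'
  18: (6,13) 1 'g'
  19: (13,18) 2 'gf'
  20: (18,12) 1 'g'

[0, 0, 0, 1, 1, 0, 2, 1, 1, 2, 0, 0, 1, 1, 1, 2, 0, 2, 1, 2, 1]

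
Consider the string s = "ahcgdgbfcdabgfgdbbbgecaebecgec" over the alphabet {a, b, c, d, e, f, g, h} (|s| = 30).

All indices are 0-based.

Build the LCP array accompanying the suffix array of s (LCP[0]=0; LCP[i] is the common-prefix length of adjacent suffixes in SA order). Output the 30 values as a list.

[0, 1, 1, 0, 2, 1, 1, 1, 2, 0, 1, 1, 1, 2, 0, 1, 1, 0, 1, 2, 2, 0, 1, 0, 1, 2, 1, 3, 1, 0]

rank→(start, suffix):
  0 → (10, 'abgfgdbbbgecaebecgec')
  1 → (22, 'aebecgec')
  2 → (0, 'ahcgdgbfcdabgfgdbbbgecaebecgec')
  3 → (16, 'bbbgecaebecgec')
  4 → (17, 'bbgecaebecgec')
  5 → (24, 'becgec')
  6 → (6, 'bfcdabgfgdbbbgecaebecgec')
  7 → (18, 'bgecaebecgec')
  8 → (11, 'bgfgdbbbgecaebecgec')
  9 → (29, 'c')
  10 → (21, 'caebecgec')
  11 → (8, 'cdabgfgdbbbgecaebecgec')
  12 → (2, 'cgdgbfcdabgfgdbbbgecaebecgec')
  13 → (26, 'cgec')
  14 → (9, 'dabgfgdbbbgecaebecgec')
  15 → (15, 'dbbbgecaebecgec')
  16 → (4, 'dgbfcdabgfgdbbbgecaebecgec')
  17 → (23, 'ebecgec')
  18 → (28, 'ec')
  19 → (20, 'ecaebecgec')
  20 → (25, 'ecgec')
  21 → (7, 'fcdabgfgdbbbgecaebecgec')
  22 → (13, 'fgdbbbgecaebecgec')
  23 → (5, 'gbfcdabgfgdbbbgecaebecgec')
  24 → (14, 'gdbbbgecaebecgec')
  25 → (3, 'gdgbfcdabgfgdbbbgecaebecgec')
  26 → (27, 'gec')
  27 → (19, 'gecaebecgec')
  28 → (12, 'gfgdbbbgecaebecgec')
  29 → (1, 'hcgdgbfcdabgfgdbbbgecaebecgec')

SA = [10, 22, 0, 16, 17, 24, 6, 18, 11, 29, 21, 8, 2, 26, 9, 15, 4, 23, 28, 20, 25, 7, 13, 5, 14, 3, 27, 19, 12, 1]
[i] adj suffixes → lcp
  [1] 10/22 → 1 ('a')
  [2] 22/0 → 1 ('a')
  [3] 0/16 → 0 ('')
  [4] 16/17 → 2 ('bb')
  [5] 17/24 → 1 ('b')
  [6] 24/6 → 1 ('b')
  [7] 6/18 → 1 ('b')
  [8] 18/11 → 2 ('bg')
  [9] 11/29 → 0 ('')
  [10] 29/21 → 1 ('c')
  [11] 21/8 → 1 ('c')
  [12] 8/2 → 1 ('c')
  [13] 2/26 → 2 ('cg')
  [14] 26/9 → 0 ('')
  [15] 9/15 → 1 ('d')
  [16] 15/4 → 1 ('d')
  [17] 4/23 → 0 ('')
  [18] 23/28 → 1 ('e')
  [19] 28/20 → 2 ('ec')
  [20] 20/25 → 2 ('ec')
  [21] 25/7 → 0 ('')
  [22] 7/13 → 1 ('f')
  [23] 13/5 → 0 ('')
  [24] 5/14 → 1 ('g')
  [25] 14/3 → 2 ('gd')
  [26] 3/27 → 1 ('g')
  [27] 27/19 → 3 ('gec')
  [28] 19/12 → 1 ('g')
  [29] 12/1 → 0 ('')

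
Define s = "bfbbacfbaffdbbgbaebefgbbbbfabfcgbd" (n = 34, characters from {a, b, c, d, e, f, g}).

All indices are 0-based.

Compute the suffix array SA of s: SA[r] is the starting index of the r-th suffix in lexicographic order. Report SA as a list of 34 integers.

[27, 4, 16, 8, 3, 15, 7, 2, 22, 23, 24, 12, 32, 18, 25, 0, 28, 13, 5, 30, 33, 11, 17, 19, 26, 6, 1, 29, 10, 9, 20, 14, 21, 31]

rank | idx | suffix
   0 |  27 | abfcgbd
   1 |   4 | acfbaffdbbgbaebefgbbbbfabfcgbd
   2 |  16 | aebefgbbbbfabfcgbd
   3 |   8 | affdbbgbaebefgbbbbfabfcgbd
   4 |   3 | bacfbaffdbbgbaebefgbbbbfabfcgbd
   5 |  15 | baebefgbbbbfabfcgbd
   6 |   7 | baffdbbgbaebefgbbbbfabfcgbd
   7 |   2 | bbacfbaffdbbgbaebefgbbbbfabfcgbd
   8 |  22 | bbbbfabfcgbd
   9 |  23 | bbbfabfcgbd
  10 |  24 | bbfabfcgbd
  11 |  12 | bbgbaebefgbbbbfabfcgbd
  12 |  32 | bd
  13 |  18 | befgbbbbfabfcgbd
  14 |  25 | bfabfcgbd
  15 |   0 | bfbbacfbaffdbbgbaebefgbbbbfabfcgbd
  16 |  28 | bfcgbd
  17 |  13 | bgbaebefgbbbbfabfcgbd
  18 |   5 | cfbaffdbbgbaebefgbbbbfabfcgbd
  19 |  30 | cgbd
  20 |  33 | d
  21 |  11 | dbbgbaebefgbbbbfabfcgbd
  22 |  17 | ebefgbbbbfabfcgbd
  23 |  19 | efgbbbbfabfcgbd
  24 |  26 | fabfcgbd
  25 |   6 | fbaffdbbgbaebefgbbbbfabfcgbd
  26 |   1 | fbbacfbaffdbbgbaebefgbbbbfabfcgbd
  27 |  29 | fcgbd
  28 |  10 | fdbbgbaebefgbbbbfabfcgbd
  29 |   9 | ffdbbgbaebefgbbbbfabfcgbd
  30 |  20 | fgbbbbfabfcgbd
  31 |  14 | gbaebefgbbbbfabfcgbd
  32 |  21 | gbbbbfabfcgbd
  33 |  31 | gbd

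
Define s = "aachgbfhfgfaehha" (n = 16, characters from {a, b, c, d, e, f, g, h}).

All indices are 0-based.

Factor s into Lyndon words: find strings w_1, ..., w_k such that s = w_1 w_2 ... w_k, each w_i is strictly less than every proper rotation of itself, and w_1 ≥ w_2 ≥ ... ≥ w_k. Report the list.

emit factor 1: 'aachgbfhfgfaehh' (i=0, period=15)
emit factor 2: 'a' (i=15, period=1)

["aachgbfhfgfaehh", "a"]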